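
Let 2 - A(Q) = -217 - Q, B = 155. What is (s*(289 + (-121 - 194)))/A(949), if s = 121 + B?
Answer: -897/146 ≈ -6.1438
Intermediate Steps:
A(Q) = 219 + Q (A(Q) = 2 - (-217 - Q) = 2 + (217 + Q) = 219 + Q)
s = 276 (s = 121 + 155 = 276)
(s*(289 + (-121 - 194)))/A(949) = (276*(289 + (-121 - 194)))/(219 + 949) = (276*(289 - 315))/1168 = (276*(-26))*(1/1168) = -7176*1/1168 = -897/146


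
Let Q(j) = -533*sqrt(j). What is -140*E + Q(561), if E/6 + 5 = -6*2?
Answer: 14280 - 533*sqrt(561) ≈ 1655.7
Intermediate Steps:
E = -102 (E = -30 + 6*(-6*2) = -30 + 6*(-12) = -30 - 72 = -102)
-140*E + Q(561) = -140*(-102) - 533*sqrt(561) = 14280 - 533*sqrt(561)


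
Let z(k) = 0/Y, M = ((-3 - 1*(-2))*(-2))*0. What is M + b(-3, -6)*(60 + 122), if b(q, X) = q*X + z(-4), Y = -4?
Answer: 3276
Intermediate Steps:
M = 0 (M = ((-3 + 2)*(-2))*0 = -1*(-2)*0 = 2*0 = 0)
z(k) = 0 (z(k) = 0/(-4) = 0*(-¼) = 0)
b(q, X) = X*q (b(q, X) = q*X + 0 = X*q + 0 = X*q)
M + b(-3, -6)*(60 + 122) = 0 + (-6*(-3))*(60 + 122) = 0 + 18*182 = 0 + 3276 = 3276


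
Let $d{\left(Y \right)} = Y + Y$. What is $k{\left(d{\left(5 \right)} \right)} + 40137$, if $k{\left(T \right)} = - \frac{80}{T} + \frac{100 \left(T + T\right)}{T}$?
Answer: $40329$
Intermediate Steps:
$d{\left(Y \right)} = 2 Y$
$k{\left(T \right)} = 200 - \frac{80}{T}$ ($k{\left(T \right)} = - \frac{80}{T} + \frac{100 \cdot 2 T}{T} = - \frac{80}{T} + \frac{200 T}{T} = - \frac{80}{T} + 200 = 200 - \frac{80}{T}$)
$k{\left(d{\left(5 \right)} \right)} + 40137 = \left(200 - \frac{80}{2 \cdot 5}\right) + 40137 = \left(200 - \frac{80}{10}\right) + 40137 = \left(200 - 8\right) + 40137 = 192 + 40137 = 40329$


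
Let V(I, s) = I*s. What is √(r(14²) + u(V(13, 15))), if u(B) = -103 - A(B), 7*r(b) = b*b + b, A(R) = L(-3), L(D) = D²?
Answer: 2*√1351 ≈ 73.512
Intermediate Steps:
A(R) = 9 (A(R) = (-3)² = 9)
r(b) = b/7 + b²/7 (r(b) = (b*b + b)/7 = (b² + b)/7 = (b + b²)/7 = b/7 + b²/7)
u(B) = -112 (u(B) = -103 - 1*9 = -103 - 9 = -112)
√(r(14²) + u(V(13, 15))) = √((⅐)*14²*(1 + 14²) - 112) = √((⅐)*196*(1 + 196) - 112) = √((⅐)*196*197 - 112) = √(5516 - 112) = √5404 = 2*√1351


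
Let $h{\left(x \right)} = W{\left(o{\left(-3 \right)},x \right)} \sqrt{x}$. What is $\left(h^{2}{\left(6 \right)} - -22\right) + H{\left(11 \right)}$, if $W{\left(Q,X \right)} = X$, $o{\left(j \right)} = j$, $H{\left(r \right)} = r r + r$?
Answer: $370$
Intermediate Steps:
$H{\left(r \right)} = r + r^{2}$ ($H{\left(r \right)} = r^{2} + r = r + r^{2}$)
$h{\left(x \right)} = x^{\frac{3}{2}}$ ($h{\left(x \right)} = x \sqrt{x} = x^{\frac{3}{2}}$)
$\left(h^{2}{\left(6 \right)} - -22\right) + H{\left(11 \right)} = \left(\left(6^{\frac{3}{2}}\right)^{2} - -22\right) + 11 \left(1 + 11\right) = \left(\left(6 \sqrt{6}\right)^{2} + \left(25 - 3\right)\right) + 11 \cdot 12 = \left(216 + 22\right) + 132 = 238 + 132 = 370$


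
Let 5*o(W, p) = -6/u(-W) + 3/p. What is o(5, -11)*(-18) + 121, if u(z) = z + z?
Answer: 32951/275 ≈ 119.82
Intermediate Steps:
u(z) = 2*z
o(W, p) = 3/(5*W) + 3/(5*p) (o(W, p) = (-6*(-1/(2*W)) + 3/p)/5 = (-(-3)/W + 3/p)/5 = (3/W + 3/p)/5 = 3/(5*W) + 3/(5*p))
o(5, -11)*(-18) + 121 = ((⅗)/5 + (⅗)/(-11))*(-18) + 121 = ((⅗)*(⅕) + (⅗)*(-1/11))*(-18) + 121 = (3/25 - 3/55)*(-18) + 121 = (18/275)*(-18) + 121 = -324/275 + 121 = 32951/275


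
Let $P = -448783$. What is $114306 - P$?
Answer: $563089$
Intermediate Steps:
$114306 - P = 114306 - -448783 = 114306 + 448783 = 563089$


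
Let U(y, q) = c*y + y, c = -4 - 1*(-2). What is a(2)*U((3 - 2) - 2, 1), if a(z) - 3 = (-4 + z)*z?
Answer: -1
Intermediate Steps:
c = -2 (c = -4 + 2 = -2)
a(z) = 3 + z*(-4 + z) (a(z) = 3 + (-4 + z)*z = 3 + z*(-4 + z))
U(y, q) = -y (U(y, q) = -2*y + y = -y)
a(2)*U((3 - 2) - 2, 1) = (3 + 2² - 4*2)*(-((3 - 2) - 2)) = (3 + 4 - 8)*(-(1 - 2)) = -(-1)*(-1) = -1*1 = -1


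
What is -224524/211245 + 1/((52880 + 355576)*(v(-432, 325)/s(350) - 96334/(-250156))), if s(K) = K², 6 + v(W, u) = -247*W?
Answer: -73542293515596085339/69192916048159645320 ≈ -1.0629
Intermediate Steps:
v(W, u) = -6 - 247*W
-224524/211245 + 1/((52880 + 355576)*(v(-432, 325)/s(350) - 96334/(-250156))) = -224524/211245 + 1/((52880 + 355576)*((-6 - 247*(-432))/(350²) - 96334/(-250156))) = -224524*1/211245 + 1/(408456*((-6 + 106704)/122500 - 96334*(-1/250156))) = -224524/211245 + 1/(408456*(106698*(1/122500) + 48167/125078)) = -224524/211245 + 1/(408456*(53349/61250 + 48167/125078)) = -224524/211245 + 1/(408456*(2405753743/1915256875)) = -224524/211245 + (1/408456)*(1915256875/2405753743) = -224524/211245 + 1915256875/982644550850808 = -73542293515596085339/69192916048159645320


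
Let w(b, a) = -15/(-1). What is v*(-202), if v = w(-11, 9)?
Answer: -3030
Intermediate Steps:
w(b, a) = 15 (w(b, a) = -15*(-1) = 15)
v = 15
v*(-202) = 15*(-202) = -3030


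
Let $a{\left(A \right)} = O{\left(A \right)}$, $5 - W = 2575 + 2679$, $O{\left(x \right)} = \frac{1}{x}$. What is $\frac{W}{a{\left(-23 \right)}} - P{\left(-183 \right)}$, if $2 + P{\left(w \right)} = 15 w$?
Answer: $123474$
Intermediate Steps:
$W = -5249$ ($W = 5 - \left(2575 + 2679\right) = 5 - 5254 = -5249$)
$a{\left(A \right)} = \frac{1}{A}$
$P{\left(w \right)} = -2 + 15 w$
$\frac{W}{a{\left(-23 \right)}} - P{\left(-183 \right)} = - \frac{5249}{\frac{1}{-23}} - \left(-2 + 15 \left(-183\right)\right) = - \frac{5249}{- \frac{1}{23}} - \left(-2 - 2745\right) = \left(-5249\right) \left(-23\right) - -2747 = 120727 + 2747 = 123474$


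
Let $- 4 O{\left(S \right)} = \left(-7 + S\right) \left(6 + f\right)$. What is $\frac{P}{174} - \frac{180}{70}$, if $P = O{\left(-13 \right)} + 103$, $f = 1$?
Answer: $- \frac{361}{203} \approx -1.7783$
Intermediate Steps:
$O{\left(S \right)} = \frac{49}{4} - \frac{7 S}{4}$ ($O{\left(S \right)} = - \frac{\left(-7 + S\right) \left(6 + 1\right)}{4} = - \frac{\left(-7 + S\right) 7}{4} = - \frac{-49 + 7 S}{4} = \frac{49}{4} - \frac{7 S}{4}$)
$P = 138$ ($P = \left(\frac{49}{4} - - \frac{91}{4}\right) + 103 = \left(\frac{49}{4} + \frac{91}{4}\right) + 103 = 35 + 103 = 138$)
$\frac{P}{174} - \frac{180}{70} = \frac{138}{174} - \frac{180}{70} = 138 \cdot \frac{1}{174} - \frac{18}{7} = \frac{23}{29} - \frac{18}{7} = - \frac{361}{203}$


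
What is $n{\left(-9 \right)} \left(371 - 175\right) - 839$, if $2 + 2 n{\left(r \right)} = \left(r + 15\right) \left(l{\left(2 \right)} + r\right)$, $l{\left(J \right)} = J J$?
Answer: $-3975$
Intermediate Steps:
$l{\left(J \right)} = J^{2}$
$n{\left(r \right)} = -1 + \frac{\left(4 + r\right) \left(15 + r\right)}{2}$ ($n{\left(r \right)} = -1 + \frac{\left(r + 15\right) \left(2^{2} + r\right)}{2} = -1 + \frac{\left(15 + r\right) \left(4 + r\right)}{2} = -1 + \frac{\left(4 + r\right) \left(15 + r\right)}{2}$)
$n{\left(-9 \right)} \left(371 - 175\right) - 839 = \left(29 + \frac{\left(-9\right)^{2}}{2} + \frac{19}{2} \left(-9\right)\right) \left(371 - 175\right) - 839 = \left(29 + \frac{1}{2} \cdot 81 - \frac{171}{2}\right) 196 - 839 = \left(29 + \frac{81}{2} - \frac{171}{2}\right) 196 - 839 = \left(-16\right) 196 - 839 = -3136 - 839 = -3975$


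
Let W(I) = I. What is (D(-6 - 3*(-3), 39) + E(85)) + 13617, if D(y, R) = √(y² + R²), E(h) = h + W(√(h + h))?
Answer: 13702 + 4*√170 ≈ 13754.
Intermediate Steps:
E(h) = h + √2*√h (E(h) = h + √(h + h) = h + √(2*h) = h + √2*√h)
D(y, R) = √(R² + y²)
(D(-6 - 3*(-3), 39) + E(85)) + 13617 = (√(39² + (-6 - 3*(-3))²) + (85 + √2*√85)) + 13617 = (√(1521 + (-6 + 9)²) + (85 + √170)) + 13617 = (√(1521 + 3²) + (85 + √170)) + 13617 = (√(1521 + 9) + (85 + √170)) + 13617 = (√1530 + (85 + √170)) + 13617 = (3*√170 + (85 + √170)) + 13617 = (85 + 4*√170) + 13617 = 13702 + 4*√170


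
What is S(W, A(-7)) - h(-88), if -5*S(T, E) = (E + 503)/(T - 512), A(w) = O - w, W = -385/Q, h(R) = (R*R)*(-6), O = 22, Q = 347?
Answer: 2177080436/46855 ≈ 46464.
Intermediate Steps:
h(R) = -6*R² (h(R) = R²*(-6) = -6*R²)
W = -385/347 ≈ -1.1095
A(w) = 22 - w
S(T, E) = -(503 + E)/(5*(-512 + T)) (S(T, E) = -(E + 503)/(5*(T - 512)) = -(503 + E)/(5*(-512 + T)))
S(W, A(-7)) - h(-88) = (-503 - (22 - 1*(-7)))/(5*(-512 - 385/347)) - (-6)*(-88)² = (-503 - (22 + 7))/(5*(-178049/347)) - (-6)*7744 = (⅕)*(-347/178049)*(-503 - 1*29) - 1*(-46464) = (⅕)*(-347/178049)*(-503 - 29) + 46464 = (⅕)*(-347/178049)*(-532) + 46464 = 9716/46855 + 46464 = 2177080436/46855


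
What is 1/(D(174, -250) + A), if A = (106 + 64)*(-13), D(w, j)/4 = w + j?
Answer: -1/2514 ≈ -0.00039777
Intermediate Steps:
D(w, j) = 4*j + 4*w (D(w, j) = 4*(w + j) = 4*(j + w) = 4*j + 4*w)
A = -2210 (A = 170*(-13) = -2210)
1/(D(174, -250) + A) = 1/((4*(-250) + 4*174) - 2210) = 1/((-1000 + 696) - 2210) = 1/(-304 - 2210) = 1/(-2514) = -1/2514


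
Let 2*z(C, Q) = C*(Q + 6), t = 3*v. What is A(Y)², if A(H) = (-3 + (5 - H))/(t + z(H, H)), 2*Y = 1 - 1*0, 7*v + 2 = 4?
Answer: 7056/19321 ≈ 0.36520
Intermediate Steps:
v = 2/7 (v = -2/7 + (⅐)*4 = -2/7 + 4/7 = 2/7 ≈ 0.28571)
Y = ½ (Y = (1 - 1*0)/2 = (1 + 0)/2 = (½)*1 = ½ ≈ 0.50000)
t = 6/7 (t = 3*(2/7) = 6/7 ≈ 0.85714)
z(C, Q) = C*(6 + Q)/2 (z(C, Q) = (C*(Q + 6))/2 = (C*(6 + Q))/2 = C*(6 + Q)/2)
A(H) = (2 - H)/(6/7 + H*(6 + H)/2) (A(H) = (-3 + (5 - H))/(6/7 + H*(6 + H)/2) = (2 - H)/(6/7 + H*(6 + H)/2))
A(Y)² = (14*(2 - 1*½)/(12 + 7*(½)*(6 + ½)))² = (14*(2 - ½)/(12 + 7*(½)*(13/2)))² = (14*(3/2)/(12 + 91/4))² = (14*(3/2)/(139/4))² = (14*(4/139)*(3/2))² = (84/139)² = 7056/19321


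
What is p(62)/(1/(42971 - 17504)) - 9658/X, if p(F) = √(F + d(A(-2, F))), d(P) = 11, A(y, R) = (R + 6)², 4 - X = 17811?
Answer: 9658/17807 + 25467*√73 ≈ 2.1759e+5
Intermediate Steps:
X = -17807 (X = 4 - 1*17811 = 4 - 17811 = -17807)
A(y, R) = (6 + R)²
p(F) = √(11 + F) (p(F) = √(F + 11) = √(11 + F))
p(62)/(1/(42971 - 17504)) - 9658/X = √(11 + 62)/(1/(42971 - 17504)) - 9658/(-17807) = √73/(1/25467) - 9658*(-1/17807) = √73/(1/25467) + 9658/17807 = √73*25467 + 9658/17807 = 25467*√73 + 9658/17807 = 9658/17807 + 25467*√73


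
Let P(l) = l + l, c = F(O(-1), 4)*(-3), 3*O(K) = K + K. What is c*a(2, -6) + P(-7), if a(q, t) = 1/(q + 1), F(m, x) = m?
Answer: -40/3 ≈ -13.333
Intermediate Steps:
O(K) = 2*K/3 (O(K) = (K + K)/3 = (2*K)/3 = 2*K/3)
a(q, t) = 1/(1 + q)
c = 2 (c = ((⅔)*(-1))*(-3) = -⅔*(-3) = 2)
P(l) = 2*l
c*a(2, -6) + P(-7) = 2/(1 + 2) + 2*(-7) = 2/3 - 14 = 2*(⅓) - 14 = ⅔ - 14 = -40/3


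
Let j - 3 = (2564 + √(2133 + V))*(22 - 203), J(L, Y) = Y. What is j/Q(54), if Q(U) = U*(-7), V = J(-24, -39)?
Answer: 464081/378 + 181*√2094/378 ≈ 1249.6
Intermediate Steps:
V = -39
Q(U) = -7*U
j = -464081 - 181*√2094 (j = 3 + (2564 + √(2133 - 39))*(22 - 203) = 3 + (2564 + √2094)*(-181) = 3 + (-464084 - 181*√2094) = -464081 - 181*√2094 ≈ -4.7236e+5)
j/Q(54) = (-464081 - 181*√2094)/((-7*54)) = (-464081 - 181*√2094)/(-378) = (-464081 - 181*√2094)*(-1/378) = 464081/378 + 181*√2094/378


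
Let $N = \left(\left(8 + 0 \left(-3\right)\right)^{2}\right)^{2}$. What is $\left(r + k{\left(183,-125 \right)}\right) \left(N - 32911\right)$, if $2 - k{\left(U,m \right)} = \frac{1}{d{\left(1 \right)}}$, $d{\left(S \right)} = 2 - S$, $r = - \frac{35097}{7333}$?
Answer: $\frac{800019660}{7333} \approx 1.091 \cdot 10^{5}$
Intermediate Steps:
$r = - \frac{35097}{7333}$ ($r = \left(-35097\right) \frac{1}{7333} = - \frac{35097}{7333} \approx -4.7862$)
$k{\left(U,m \right)} = 1$ ($k{\left(U,m \right)} = 2 - \frac{1}{2 - 1} = 2 - 1^{-1} = 2 - 1 = 1$)
$N = 4096$ ($N = \left(\left(8 + 0\right)^{2}\right)^{2} = \left(8^{2}\right)^{2} = 64^{2} = 4096$)
$\left(r + k{\left(183,-125 \right)}\right) \left(N - 32911\right) = \left(- \frac{35097}{7333} + 1\right) \left(4096 - 32911\right) = \left(- \frac{27764}{7333}\right) \left(-28815\right) = \frac{800019660}{7333}$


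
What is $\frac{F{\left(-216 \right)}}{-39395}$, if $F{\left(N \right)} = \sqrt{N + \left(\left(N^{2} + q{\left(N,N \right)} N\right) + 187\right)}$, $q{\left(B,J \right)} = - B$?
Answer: $- \frac{i \sqrt{29}}{39395} \approx - 0.0001367 i$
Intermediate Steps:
$F{\left(N \right)} = \sqrt{187 + N}$ ($F{\left(N \right)} = \sqrt{N + \left(\left(N^{2} + - N N\right) + 187\right)} = \sqrt{N + \left(\left(N^{2} - N^{2}\right) + 187\right)} = \sqrt{N + \left(0 + 187\right)} = \sqrt{N + 187} = \sqrt{187 + N}$)
$\frac{F{\left(-216 \right)}}{-39395} = \frac{\sqrt{187 - 216}}{-39395} = \sqrt{-29} \left(- \frac{1}{39395}\right) = i \sqrt{29} \left(- \frac{1}{39395}\right) = - \frac{i \sqrt{29}}{39395}$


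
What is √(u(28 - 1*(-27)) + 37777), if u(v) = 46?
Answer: √37823 ≈ 194.48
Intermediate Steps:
√(u(28 - 1*(-27)) + 37777) = √(46 + 37777) = √37823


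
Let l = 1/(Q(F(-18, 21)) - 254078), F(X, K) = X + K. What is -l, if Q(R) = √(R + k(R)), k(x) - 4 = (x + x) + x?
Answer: 1/254074 ≈ 3.9359e-6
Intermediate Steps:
F(X, K) = K + X
k(x) = 4 + 3*x (k(x) = 4 + ((x + x) + x) = 4 + (2*x + x) = 4 + 3*x)
Q(R) = √(4 + 4*R) (Q(R) = √(R + (4 + 3*R)) = √(4 + 4*R))
l = -1/254074 (l = 1/(2*√(1 + (21 - 18)) - 254078) = 1/(2*√(1 + 3) - 254078) = 1/(2*√4 - 254078) = 1/(2*2 - 254078) = 1/(4 - 254078) = 1/(-254074) = -1/254074 ≈ -3.9359e-6)
-l = -1*(-1/254074) = 1/254074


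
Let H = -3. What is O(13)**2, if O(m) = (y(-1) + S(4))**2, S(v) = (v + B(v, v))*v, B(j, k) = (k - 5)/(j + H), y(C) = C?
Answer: 14641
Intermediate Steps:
B(j, k) = (-5 + k)/(-3 + j) (B(j, k) = (k - 5)/(j - 3) = (-5 + k)/(-3 + j))
S(v) = v*(v + (-5 + v)/(-3 + v)) (S(v) = (v + (-5 + v)/(-3 + v))*v = v*(v + (-5 + v)/(-3 + v)))
O(m) = 121 (O(m) = (-1 + 4*(-5 + 4 + 4*(-3 + 4))/(-3 + 4))**2 = (-1 + 4*(-5 + 4 + 4*1)/1)**2 = (-1 + 4*1*(-5 + 4 + 4))**2 = (-1 + 4*1*3)**2 = (-1 + 12)**2 = 11**2 = 121)
O(13)**2 = 121**2 = 14641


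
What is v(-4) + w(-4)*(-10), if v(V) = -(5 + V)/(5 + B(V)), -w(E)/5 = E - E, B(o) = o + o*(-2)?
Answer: -⅑ ≈ -0.11111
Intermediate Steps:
B(o) = -o (B(o) = o - 2*o = -o)
w(E) = 0 (w(E) = -5*(E - E) = -5*0 = 0)
v(V) = -(5 + V)/(5 - V)
v(-4) + w(-4)*(-10) = (5 - 4)/(-5 - 4) + 0*(-10) = 1/(-9) + 0 = -⅑*1 + 0 = -⅑ + 0 = -⅑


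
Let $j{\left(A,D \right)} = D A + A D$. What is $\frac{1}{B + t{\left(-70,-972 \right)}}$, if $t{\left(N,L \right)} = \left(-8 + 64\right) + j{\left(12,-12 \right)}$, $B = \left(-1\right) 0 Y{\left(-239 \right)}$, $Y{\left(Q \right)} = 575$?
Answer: $- \frac{1}{232} \approx -0.0043103$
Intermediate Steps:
$j{\left(A,D \right)} = 2 A D$ ($j{\left(A,D \right)} = A D + A D = 2 A D$)
$B = 0$ ($B = \left(-1\right) 0 \cdot 575 = 0 \cdot 575 = 0$)
$t{\left(N,L \right)} = -232$ ($t{\left(N,L \right)} = \left(-8 + 64\right) + 2 \cdot 12 \left(-12\right) = 56 - 288 = -232$)
$\frac{1}{B + t{\left(-70,-972 \right)}} = \frac{1}{0 - 232} = \frac{1}{-232} = - \frac{1}{232}$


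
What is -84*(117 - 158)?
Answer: 3444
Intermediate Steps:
-84*(117 - 158) = -84*(-41) = 3444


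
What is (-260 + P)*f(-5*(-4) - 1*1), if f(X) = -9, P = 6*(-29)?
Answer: 3906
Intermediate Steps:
P = -174
(-260 + P)*f(-5*(-4) - 1*1) = (-260 - 174)*(-9) = -434*(-9) = 3906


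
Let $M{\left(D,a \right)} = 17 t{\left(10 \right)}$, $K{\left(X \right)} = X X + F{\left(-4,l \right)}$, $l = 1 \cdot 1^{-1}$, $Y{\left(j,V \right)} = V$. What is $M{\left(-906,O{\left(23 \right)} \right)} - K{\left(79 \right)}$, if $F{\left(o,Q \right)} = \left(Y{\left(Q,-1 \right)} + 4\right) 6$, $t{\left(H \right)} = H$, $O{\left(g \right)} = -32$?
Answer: $-6089$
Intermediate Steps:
$l = 1$ ($l = 1 \cdot 1 = 1$)
$F{\left(o,Q \right)} = 18$ ($F{\left(o,Q \right)} = \left(-1 + 4\right) 6 = 3 \cdot 6 = 18$)
$K{\left(X \right)} = 18 + X^{2}$ ($K{\left(X \right)} = X X + 18 = X^{2} + 18 = 18 + X^{2}$)
$M{\left(D,a \right)} = 170$ ($M{\left(D,a \right)} = 17 \cdot 10 = 170$)
$M{\left(-906,O{\left(23 \right)} \right)} - K{\left(79 \right)} = 170 - \left(18 + 79^{2}\right) = 170 - \left(18 + 6241\right) = 170 - 6259 = -6089$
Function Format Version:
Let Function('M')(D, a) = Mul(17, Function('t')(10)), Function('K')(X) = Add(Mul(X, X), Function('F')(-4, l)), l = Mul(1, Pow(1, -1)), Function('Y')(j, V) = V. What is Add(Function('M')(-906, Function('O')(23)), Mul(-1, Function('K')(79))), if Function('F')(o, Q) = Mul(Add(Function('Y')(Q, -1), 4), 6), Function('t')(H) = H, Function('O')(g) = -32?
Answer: -6089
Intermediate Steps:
l = 1 (l = Mul(1, 1) = 1)
Function('F')(o, Q) = 18 (Function('F')(o, Q) = Mul(Add(-1, 4), 6) = Mul(3, 6) = 18)
Function('K')(X) = Add(18, Pow(X, 2)) (Function('K')(X) = Add(Mul(X, X), 18) = Add(Pow(X, 2), 18) = Add(18, Pow(X, 2)))
Function('M')(D, a) = 170 (Function('M')(D, a) = Mul(17, 10) = 170)
Add(Function('M')(-906, Function('O')(23)), Mul(-1, Function('K')(79))) = Add(170, Mul(-1, Add(18, Pow(79, 2)))) = Add(170, Mul(-1, Add(18, 6241))) = Add(170, Mul(-1, 6259)) = Add(170, -6259) = -6089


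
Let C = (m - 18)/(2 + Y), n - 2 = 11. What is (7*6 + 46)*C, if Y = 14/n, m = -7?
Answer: -715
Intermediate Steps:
n = 13 (n = 2 + 11 = 13)
Y = 14/13 ≈ 1.0769
C = -65/8 (C = (-7 - 18)/(2 + 14/13) = -25/40/13 = -25*13/40 = -65/8 ≈ -8.1250)
(7*6 + 46)*C = (7*6 + 46)*(-65/8) = (42 + 46)*(-65/8) = 88*(-65/8) = -715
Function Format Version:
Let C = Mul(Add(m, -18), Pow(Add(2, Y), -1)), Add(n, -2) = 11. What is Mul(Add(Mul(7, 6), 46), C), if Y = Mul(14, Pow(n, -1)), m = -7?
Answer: -715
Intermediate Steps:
n = 13 (n = Add(2, 11) = 13)
Y = Rational(14, 13) (Y = Mul(14, Pow(13, -1)) = Mul(14, Rational(1, 13)) = Rational(14, 13) ≈ 1.0769)
C = Rational(-65, 8) (C = Mul(Add(-7, -18), Pow(Add(2, Rational(14, 13)), -1)) = Mul(-25, Pow(Rational(40, 13), -1)) = Mul(-25, Rational(13, 40)) = Rational(-65, 8) ≈ -8.1250)
Mul(Add(Mul(7, 6), 46), C) = Mul(Add(Mul(7, 6), 46), Rational(-65, 8)) = Mul(Add(42, 46), Rational(-65, 8)) = Mul(88, Rational(-65, 8)) = -715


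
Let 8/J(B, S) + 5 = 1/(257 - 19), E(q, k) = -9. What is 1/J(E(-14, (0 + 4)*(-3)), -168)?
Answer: -1189/1904 ≈ -0.62447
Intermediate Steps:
J(B, S) = -1904/1189 (J(B, S) = 8/(-5 + 1/(257 - 19)) = 8/(-5 + 1/238) = 8/(-1189/238) = 8*(-238/1189) = -1904/1189)
1/J(E(-14, (0 + 4)*(-3)), -168) = 1/(-1904/1189) = -1189/1904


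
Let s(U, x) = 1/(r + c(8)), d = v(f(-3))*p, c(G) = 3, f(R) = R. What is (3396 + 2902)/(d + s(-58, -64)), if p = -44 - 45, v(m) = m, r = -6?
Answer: 9447/400 ≈ 23.617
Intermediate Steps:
p = -89
d = 267 (d = -3*(-89) = 267)
s(U, x) = -1/3 (s(U, x) = 1/(-6 + 3) = 1/(-3) = -1/3)
(3396 + 2902)/(d + s(-58, -64)) = (3396 + 2902)/(267 - 1/3) = 6298/(800/3) = 6298*(3/800) = 9447/400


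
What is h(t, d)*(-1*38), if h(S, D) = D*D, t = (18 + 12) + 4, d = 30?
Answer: -34200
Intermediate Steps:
t = 34 (t = 30 + 4 = 34)
h(S, D) = D²
h(t, d)*(-1*38) = 30²*(-1*38) = 900*(-38) = -34200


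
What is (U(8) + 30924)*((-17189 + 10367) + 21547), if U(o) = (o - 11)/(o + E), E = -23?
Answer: 455358845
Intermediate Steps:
U(o) = (-11 + o)/(-23 + o) (U(o) = (o - 11)/(o - 23) = (-11 + o)/(-23 + o))
(U(8) + 30924)*((-17189 + 10367) + 21547) = ((-11 + 8)/(-23 + 8) + 30924)*((-17189 + 10367) + 21547) = (-3/(-15) + 30924)*(-6822 + 21547) = (-1/15*(-3) + 30924)*14725 = (⅕ + 30924)*14725 = (154621/5)*14725 = 455358845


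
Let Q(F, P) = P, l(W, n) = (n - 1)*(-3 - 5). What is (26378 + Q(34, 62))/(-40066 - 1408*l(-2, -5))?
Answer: -2644/10765 ≈ -0.24561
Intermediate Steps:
l(W, n) = 8 - 8*n (l(W, n) = (-1 + n)*(-8) = 8 - 8*n)
(26378 + Q(34, 62))/(-40066 - 1408*l(-2, -5)) = (26378 + 62)/(-40066 - 1408*(8 - 8*(-5))) = 26440/(-40066 - 1408*(8 + 40)) = 26440/(-40066 - 1408*48) = 26440/(-40066 - 67584) = 26440/(-107650) = 26440*(-1/107650) = -2644/10765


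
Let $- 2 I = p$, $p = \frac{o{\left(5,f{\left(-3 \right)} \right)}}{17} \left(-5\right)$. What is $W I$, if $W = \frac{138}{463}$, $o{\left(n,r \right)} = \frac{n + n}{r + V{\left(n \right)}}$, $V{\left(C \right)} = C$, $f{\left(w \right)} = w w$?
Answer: $\frac{1725}{55097} \approx 0.031308$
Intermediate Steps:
$f{\left(w \right)} = w^{2}$
$o{\left(n,r \right)} = \frac{2 n}{n + r}$ ($o{\left(n,r \right)} = \frac{n + n}{r + n} = \frac{2 n}{n + r}$)
$W = \frac{138}{463}$ ($W = 138 \cdot \frac{1}{463} = \frac{138}{463} \approx 0.29806$)
$p = - \frac{25}{119}$ ($p = \frac{2 \cdot 5 \frac{1}{5 + \left(-3\right)^{2}}}{17} \left(-5\right) = 2 \cdot 5 \frac{1}{5 + 9} \cdot \frac{1}{17} \left(-5\right) = 2 \cdot 5 \cdot \frac{1}{14} \cdot \frac{1}{17} \left(-5\right) = \frac{5}{7} \cdot \frac{1}{17} \left(-5\right) = \frac{5}{119} \left(-5\right) = - \frac{25}{119} \approx -0.21008$)
$I = \frac{25}{238}$ ($I = \left(- \frac{1}{2}\right) \left(- \frac{25}{119}\right) = \frac{25}{238} \approx 0.10504$)
$W I = \frac{138}{463} \cdot \frac{25}{238} = \frac{1725}{55097}$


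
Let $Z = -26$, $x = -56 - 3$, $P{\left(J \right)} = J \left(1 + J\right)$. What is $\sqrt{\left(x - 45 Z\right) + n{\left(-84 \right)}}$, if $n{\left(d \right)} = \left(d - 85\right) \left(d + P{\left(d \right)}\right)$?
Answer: $i \sqrt{1162961} \approx 1078.4 i$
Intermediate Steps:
$x = -59$
$n{\left(d \right)} = \left(-85 + d\right) \left(d + d \left(1 + d\right)\right)$ ($n{\left(d \right)} = \left(d - 85\right) \left(d + d \left(1 + d\right)\right) = \left(-85 + d\right) \left(d + d \left(1 + d\right)\right)$)
$\sqrt{\left(x - 45 Z\right) + n{\left(-84 \right)}} = \sqrt{\left(-59 - -1170\right) - 84 \left(-170 + \left(-84\right)^{2} - -6972\right)} = \sqrt{\left(-59 + 1170\right) - 84 \left(-170 + 7056 + 6972\right)} = \sqrt{1111 - 1164072} = \sqrt{-1162961} = i \sqrt{1162961}$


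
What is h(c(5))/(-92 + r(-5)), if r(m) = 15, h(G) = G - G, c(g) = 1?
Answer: 0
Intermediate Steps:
h(G) = 0
h(c(5))/(-92 + r(-5)) = 0/(-92 + 15) = 0/(-77) = 0*(-1/77) = 0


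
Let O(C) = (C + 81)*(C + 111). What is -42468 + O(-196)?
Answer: -32693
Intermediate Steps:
O(C) = (81 + C)*(111 + C)
-42468 + O(-196) = -42468 + (8991 + (-196)² + 192*(-196)) = -42468 + (8991 + 38416 - 37632) = -42468 + 9775 = -32693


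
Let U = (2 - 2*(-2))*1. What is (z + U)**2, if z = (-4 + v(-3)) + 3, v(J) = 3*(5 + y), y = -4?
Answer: 64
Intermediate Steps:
v(J) = 3 (v(J) = 3*(5 - 4) = 3*1 = 3)
z = 2 (z = (-4 + 3) + 3 = -1 + 3 = 2)
U = 6 (U = (2 + 4)*1 = 6*1 = 6)
(z + U)**2 = (2 + 6)**2 = 8**2 = 64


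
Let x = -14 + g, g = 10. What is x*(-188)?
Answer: 752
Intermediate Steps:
x = -4 (x = -14 + 10 = -4)
x*(-188) = -4*(-188) = 752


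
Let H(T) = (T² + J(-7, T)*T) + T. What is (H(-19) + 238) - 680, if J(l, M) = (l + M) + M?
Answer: 755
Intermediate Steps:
J(l, M) = l + 2*M (J(l, M) = (M + l) + M = l + 2*M)
H(T) = T + T² + T*(-7 + 2*T) (H(T) = (T² + (-7 + 2*T)*T) + T = (T² + T*(-7 + 2*T)) + T = T + T² + T*(-7 + 2*T))
(H(-19) + 238) - 680 = (3*(-19)*(-2 - 19) + 238) - 680 = (3*(-19)*(-21) + 238) - 680 = (1197 + 238) - 680 = 1435 - 680 = 755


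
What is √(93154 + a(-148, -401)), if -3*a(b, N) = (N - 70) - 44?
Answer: √839931/3 ≈ 305.49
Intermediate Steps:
a(b, N) = 38 - N/3 (a(b, N) = -((N - 70) - 44)/3 = -((-70 + N) - 44)/3 = -(-114 + N)/3 = 38 - N/3)
√(93154 + a(-148, -401)) = √(93154 + (38 - ⅓*(-401))) = √(93154 + (38 + 401/3)) = √(93154 + 515/3) = √(279977/3) = √839931/3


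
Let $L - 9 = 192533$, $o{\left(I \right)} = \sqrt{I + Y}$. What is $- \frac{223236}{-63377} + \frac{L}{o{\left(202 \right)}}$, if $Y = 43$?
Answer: $\frac{223236}{63377} + \frac{27506 \sqrt{5}}{5} \approx 12305.0$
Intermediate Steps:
$o{\left(I \right)} = \sqrt{43 + I}$ ($o{\left(I \right)} = \sqrt{I + 43} = \sqrt{43 + I}$)
$L = 192542$ ($L = 9 + 192533 = 192542$)
$- \frac{223236}{-63377} + \frac{L}{o{\left(202 \right)}} = - \frac{223236}{-63377} + \frac{192542}{\sqrt{43 + 202}} = \left(-223236\right) \left(- \frac{1}{63377}\right) + \frac{192542}{\sqrt{245}} = \frac{223236}{63377} + \frac{192542}{7 \sqrt{5}} = \frac{223236}{63377} + 192542 \frac{\sqrt{5}}{35} = \frac{223236}{63377} + \frac{27506 \sqrt{5}}{5}$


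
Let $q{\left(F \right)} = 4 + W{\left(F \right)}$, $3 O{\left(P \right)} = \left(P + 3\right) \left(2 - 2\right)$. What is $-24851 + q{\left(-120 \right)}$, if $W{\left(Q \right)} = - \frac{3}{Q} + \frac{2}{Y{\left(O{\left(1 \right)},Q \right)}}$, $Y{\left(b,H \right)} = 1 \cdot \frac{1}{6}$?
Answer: $- \frac{993399}{40} \approx -24835.0$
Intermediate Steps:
$O{\left(P \right)} = 0$ ($O{\left(P \right)} = \frac{\left(P + 3\right) \left(2 - 2\right)}{3} = \frac{\left(3 + P\right) 0}{3} = \frac{1}{3} \cdot 0 = 0$)
$Y{\left(b,H \right)} = \frac{1}{6}$ ($Y{\left(b,H \right)} = 1 \cdot \frac{1}{6} = \frac{1}{6}$)
$W{\left(Q \right)} = 12 - \frac{3}{Q}$ ($W{\left(Q \right)} = - \frac{3}{Q} + 2 \frac{1}{\frac{1}{6}} = - \frac{3}{Q} + 2 \cdot 6 = - \frac{3}{Q} + 12 = 12 - \frac{3}{Q}$)
$q{\left(F \right)} = 16 - \frac{3}{F}$ ($q{\left(F \right)} = 4 + \left(12 - \frac{3}{F}\right) = 16 - \frac{3}{F}$)
$-24851 + q{\left(-120 \right)} = -24851 + \left(16 - \frac{3}{-120}\right) = -24851 + \left(16 - - \frac{1}{40}\right) = -24851 + \left(16 + \frac{1}{40}\right) = -24851 + \frac{641}{40} = - \frac{993399}{40}$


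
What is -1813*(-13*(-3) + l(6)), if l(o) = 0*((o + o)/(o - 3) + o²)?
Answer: -70707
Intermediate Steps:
l(o) = 0 (l(o) = 0*((2*o)/(-3 + o) + o²) = 0*(2*o/(-3 + o) + o²) = 0*(o² + 2*o/(-3 + o)) = 0)
-1813*(-13*(-3) + l(6)) = -1813*(-13*(-3) + 0) = -1813*(39 + 0) = -1813*39 = -70707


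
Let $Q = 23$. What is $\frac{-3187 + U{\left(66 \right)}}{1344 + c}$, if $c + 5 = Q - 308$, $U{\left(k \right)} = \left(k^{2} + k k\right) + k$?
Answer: $\frac{5591}{1054} \approx 5.3046$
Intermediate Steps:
$U{\left(k \right)} = k + 2 k^{2}$ ($U{\left(k \right)} = \left(k^{2} + k^{2}\right) + k = 2 k^{2} + k = k + 2 k^{2}$)
$c = -290$ ($c = -5 + \left(23 - 308\right) = -5 - 285 = -290$)
$\frac{-3187 + U{\left(66 \right)}}{1344 + c} = \frac{-3187 + 66 \left(1 + 2 \cdot 66\right)}{1344 - 290} = \frac{-3187 + 66 \left(1 + 132\right)}{1054} = \left(-3187 + 66 \cdot 133\right) \frac{1}{1054} = \left(-3187 + 8778\right) \frac{1}{1054} = 5591 \cdot \frac{1}{1054} = \frac{5591}{1054}$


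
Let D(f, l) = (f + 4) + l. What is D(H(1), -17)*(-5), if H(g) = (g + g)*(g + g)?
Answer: 45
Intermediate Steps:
H(g) = 4*g² (H(g) = (2*g)*(2*g) = 4*g²)
D(f, l) = 4 + f + l (D(f, l) = (4 + f) + l = 4 + f + l)
D(H(1), -17)*(-5) = (4 + 4*1² - 17)*(-5) = (4 + 4*1 - 17)*(-5) = (4 + 4 - 17)*(-5) = -9*(-5) = 45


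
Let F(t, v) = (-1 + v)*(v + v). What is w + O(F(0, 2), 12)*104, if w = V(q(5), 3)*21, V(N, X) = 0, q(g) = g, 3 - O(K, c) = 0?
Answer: 312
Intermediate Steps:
F(t, v) = 2*v*(-1 + v) (F(t, v) = (-1 + v)*(2*v) = 2*v*(-1 + v))
O(K, c) = 3 (O(K, c) = 3 - 1*0 = 3 + 0 = 3)
w = 0 (w = 0*21 = 0)
w + O(F(0, 2), 12)*104 = 0 + 3*104 = 0 + 312 = 312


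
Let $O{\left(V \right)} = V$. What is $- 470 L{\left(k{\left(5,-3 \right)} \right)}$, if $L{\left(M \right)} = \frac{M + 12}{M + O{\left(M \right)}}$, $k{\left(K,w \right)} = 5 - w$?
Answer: $- \frac{1175}{2} \approx -587.5$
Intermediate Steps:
$L{\left(M \right)} = \frac{12 + M}{2 M}$ ($L{\left(M \right)} = \frac{M + 12}{M + M} = \frac{12 + M}{2 M}$)
$- 470 L{\left(k{\left(5,-3 \right)} \right)} = - 470 \frac{12 + \left(5 - -3\right)}{2 \left(5 - -3\right)} = - 470 \frac{12 + \left(5 + 3\right)}{2 \left(5 + 3\right)} = - 470 \frac{12 + 8}{2 \cdot 8} = - 470 \cdot \frac{1}{2} \cdot \frac{1}{8} \cdot 20 = \left(-470\right) \frac{5}{4} = - \frac{1175}{2}$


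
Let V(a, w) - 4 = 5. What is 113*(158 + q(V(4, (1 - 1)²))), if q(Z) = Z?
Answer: 18871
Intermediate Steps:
V(a, w) = 9 (V(a, w) = 4 + 5 = 9)
113*(158 + q(V(4, (1 - 1)²))) = 113*(158 + 9) = 113*167 = 18871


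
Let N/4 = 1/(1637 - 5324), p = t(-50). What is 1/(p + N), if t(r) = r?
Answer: -3687/184354 ≈ -0.020000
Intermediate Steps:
p = -50
N = -4/3687 (N = 4/(1637 - 5324) = 4/(-3687) = 4*(-1/3687) = -4/3687 ≈ -0.0010849)
1/(p + N) = 1/(-50 - 4/3687) = 1/(-184354/3687) = -3687/184354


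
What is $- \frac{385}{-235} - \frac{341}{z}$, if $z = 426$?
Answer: $\frac{16775}{20022} \approx 0.83783$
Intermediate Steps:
$- \frac{385}{-235} - \frac{341}{z} = - \frac{385}{-235} - \frac{341}{426} = \left(-385\right) \left(- \frac{1}{235}\right) - \frac{341}{426} = \frac{77}{47} - \frac{341}{426} = \frac{16775}{20022}$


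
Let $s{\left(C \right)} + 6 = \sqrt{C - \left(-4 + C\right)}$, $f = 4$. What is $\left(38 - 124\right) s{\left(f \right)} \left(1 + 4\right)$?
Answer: $1720$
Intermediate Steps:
$s{\left(C \right)} = -4$ ($s{\left(C \right)} = -6 + \sqrt{C - \left(-4 + C\right)} = -6 + \sqrt{4} = -6 + 2 = -4$)
$\left(38 - 124\right) s{\left(f \right)} \left(1 + 4\right) = \left(38 - 124\right) \left(- 4 \left(1 + 4\right)\right) = - 86 \left(\left(-4\right) 5\right) = \left(-86\right) \left(-20\right) = 1720$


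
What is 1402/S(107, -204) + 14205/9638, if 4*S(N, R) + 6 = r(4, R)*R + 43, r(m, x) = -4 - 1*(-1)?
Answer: 63268949/6255062 ≈ 10.115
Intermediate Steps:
r(m, x) = -3 (r(m, x) = -4 + 1 = -3)
S(N, R) = 37/4 - 3*R/4 (S(N, R) = -3/2 + (-3*R + 43)/4 = -3/2 + (43 - 3*R)/4 = -3/2 + (43/4 - 3*R/4) = 37/4 - 3*R/4)
1402/S(107, -204) + 14205/9638 = 1402/(37/4 - ¾*(-204)) + 14205/9638 = 1402/(37/4 + 153) + 14205*(1/9638) = 1402/(649/4) + 14205/9638 = 1402*(4/649) + 14205/9638 = 5608/649 + 14205/9638 = 63268949/6255062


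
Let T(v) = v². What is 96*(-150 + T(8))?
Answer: -8256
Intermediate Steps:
96*(-150 + T(8)) = 96*(-150 + 8²) = 96*(-150 + 64) = 96*(-86) = -8256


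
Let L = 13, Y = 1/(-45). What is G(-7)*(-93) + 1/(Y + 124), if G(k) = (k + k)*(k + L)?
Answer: 43583193/5579 ≈ 7812.0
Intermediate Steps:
Y = -1/45 ≈ -0.022222
G(k) = 2*k*(13 + k) (G(k) = (k + k)*(k + 13) = (2*k)*(13 + k) = 2*k*(13 + k))
G(-7)*(-93) + 1/(Y + 124) = (2*(-7)*(13 - 7))*(-93) + 1/(-1/45 + 124) = (2*(-7)*6)*(-93) + 1/(5579/45) = -84*(-93) + 45/5579 = 7812 + 45/5579 = 43583193/5579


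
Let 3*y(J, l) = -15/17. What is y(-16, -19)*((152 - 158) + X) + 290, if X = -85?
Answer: 5385/17 ≈ 316.76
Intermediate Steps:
y(J, l) = -5/17 (y(J, l) = (-15/17)/3 = (-15*1/17)/3 = (⅓)*(-15/17) = -5/17)
y(-16, -19)*((152 - 158) + X) + 290 = -5*((152 - 158) - 85)/17 + 290 = -5*(-6 - 85)/17 + 290 = -5/17*(-91) + 290 = 455/17 + 290 = 5385/17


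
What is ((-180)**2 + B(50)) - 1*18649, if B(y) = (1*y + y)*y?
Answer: 18751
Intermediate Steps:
B(y) = 2*y**2 (B(y) = (y + y)*y = (2*y)*y = 2*y**2)
((-180)**2 + B(50)) - 1*18649 = ((-180)**2 + 2*50**2) - 1*18649 = (32400 + 2*2500) - 18649 = (32400 + 5000) - 18649 = 37400 - 18649 = 18751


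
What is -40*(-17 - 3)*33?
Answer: 26400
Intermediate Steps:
-40*(-17 - 3)*33 = -40*(-20)*33 = 800*33 = 26400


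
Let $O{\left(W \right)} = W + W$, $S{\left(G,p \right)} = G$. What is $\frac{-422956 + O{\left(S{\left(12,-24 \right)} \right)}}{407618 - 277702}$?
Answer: $- \frac{105733}{32479} \approx -3.2554$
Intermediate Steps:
$O{\left(W \right)} = 2 W$
$\frac{-422956 + O{\left(S{\left(12,-24 \right)} \right)}}{407618 - 277702} = \frac{-422956 + 2 \cdot 12}{407618 - 277702} = \frac{-422956 + 24}{129916} = \left(-422932\right) \frac{1}{129916} = - \frac{105733}{32479}$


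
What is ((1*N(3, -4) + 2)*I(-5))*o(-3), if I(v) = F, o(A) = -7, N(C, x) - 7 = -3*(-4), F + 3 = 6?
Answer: -441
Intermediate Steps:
F = 3 (F = -3 + 6 = 3)
N(C, x) = 19 (N(C, x) = 7 - 3*(-4) = 7 + 12 = 19)
I(v) = 3
((1*N(3, -4) + 2)*I(-5))*o(-3) = ((1*19 + 2)*3)*(-7) = ((19 + 2)*3)*(-7) = (21*3)*(-7) = 63*(-7) = -441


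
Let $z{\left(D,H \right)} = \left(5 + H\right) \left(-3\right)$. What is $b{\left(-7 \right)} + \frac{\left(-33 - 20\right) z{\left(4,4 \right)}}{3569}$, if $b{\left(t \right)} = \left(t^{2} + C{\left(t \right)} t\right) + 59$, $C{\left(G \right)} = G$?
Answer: $\frac{561764}{3569} \approx 157.4$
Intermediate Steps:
$z{\left(D,H \right)} = -15 - 3 H$
$b{\left(t \right)} = 59 + 2 t^{2}$ ($b{\left(t \right)} = \left(t^{2} + t t\right) + 59 = \left(t^{2} + t^{2}\right) + 59 = 2 t^{2} + 59 = 59 + 2 t^{2}$)
$b{\left(-7 \right)} + \frac{\left(-33 - 20\right) z{\left(4,4 \right)}}{3569} = \left(59 + 2 \left(-7\right)^{2}\right) + \frac{\left(-33 - 20\right) \left(-15 - 12\right)}{3569} = \left(59 + 2 \cdot 49\right) + - 53 \left(-15 - 12\right) \frac{1}{3569} = \left(59 + 98\right) + \left(-53\right) \left(-27\right) \frac{1}{3569} = 157 + 1431 \cdot \frac{1}{3569} = 157 + \frac{1431}{3569} = \frac{561764}{3569}$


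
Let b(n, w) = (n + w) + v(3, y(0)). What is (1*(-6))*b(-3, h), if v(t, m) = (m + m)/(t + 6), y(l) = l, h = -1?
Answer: 24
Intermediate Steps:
v(t, m) = 2*m/(6 + t) (v(t, m) = (2*m)/(6 + t) = 2*m/(6 + t))
b(n, w) = n + w (b(n, w) = (n + w) + 2*0/(6 + 3) = (n + w) + 2*0/9 = (n + w) + 2*0*(⅑) = (n + w) + 0 = n + w)
(1*(-6))*b(-3, h) = (1*(-6))*(-3 - 1) = -6*(-4) = 24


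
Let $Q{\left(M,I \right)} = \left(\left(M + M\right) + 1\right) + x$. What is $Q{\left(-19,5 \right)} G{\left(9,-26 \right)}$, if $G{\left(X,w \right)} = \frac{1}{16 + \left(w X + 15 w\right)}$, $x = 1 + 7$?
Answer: $\frac{29}{608} \approx 0.047697$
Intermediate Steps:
$x = 8$
$Q{\left(M,I \right)} = 9 + 2 M$ ($Q{\left(M,I \right)} = \left(\left(M + M\right) + 1\right) + 8 = \left(2 M + 1\right) + 8 = \left(1 + 2 M\right) + 8 = 9 + 2 M$)
$G{\left(X,w \right)} = \frac{1}{16 + 15 w + X w}$ ($G{\left(X,w \right)} = \frac{1}{16 + \left(X w + 15 w\right)} = \frac{1}{16 + \left(15 w + X w\right)} = \frac{1}{16 + 15 w + X w}$)
$Q{\left(-19,5 \right)} G{\left(9,-26 \right)} = \frac{9 + 2 \left(-19\right)}{16 + 15 \left(-26\right) + 9 \left(-26\right)} = \frac{9 - 38}{16 - 390 - 234} = - \frac{29}{-608} = \left(-29\right) \left(- \frac{1}{608}\right) = \frac{29}{608}$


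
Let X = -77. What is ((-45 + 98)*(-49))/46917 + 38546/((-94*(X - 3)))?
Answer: 894466621/176407920 ≈ 5.0704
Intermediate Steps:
((-45 + 98)*(-49))/46917 + 38546/((-94*(X - 3))) = ((-45 + 98)*(-49))/46917 + 38546/((-94*(-77 - 3))) = (53*(-49))*(1/46917) + 38546/((-94*(-80))) = -2597*1/46917 + 38546/7520 = -2597/46917 + 38546*(1/7520) = -2597/46917 + 19273/3760 = 894466621/176407920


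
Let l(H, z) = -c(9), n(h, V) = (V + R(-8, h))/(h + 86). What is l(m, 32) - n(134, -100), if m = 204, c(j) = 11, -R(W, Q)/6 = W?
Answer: -592/55 ≈ -10.764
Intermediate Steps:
R(W, Q) = -6*W
n(h, V) = (48 + V)/(86 + h) (n(h, V) = (V - 6*(-8))/(h + 86) = (V + 48)/(86 + h) = (48 + V)/(86 + h))
l(H, z) = -11 (l(H, z) = -1*11 = -11)
l(m, 32) - n(134, -100) = -11 - (48 - 100)/(86 + 134) = -11 - (-52)/220 = -11 - 1*(-13/55) = -11 + 13/55 = -592/55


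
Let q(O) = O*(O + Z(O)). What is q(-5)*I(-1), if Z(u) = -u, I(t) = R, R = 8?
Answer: 0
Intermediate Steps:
I(t) = 8
q(O) = 0 (q(O) = O*(O - O) = O*0 = 0)
q(-5)*I(-1) = 0*8 = 0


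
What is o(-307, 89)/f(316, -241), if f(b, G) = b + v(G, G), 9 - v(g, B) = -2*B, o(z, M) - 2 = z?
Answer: 305/157 ≈ 1.9427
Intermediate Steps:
o(z, M) = 2 + z
v(g, B) = 9 + 2*B (v(g, B) = 9 - (-2)*B = 9 + 2*B)
f(b, G) = 9 + b + 2*G (f(b, G) = b + (9 + 2*G) = 9 + b + 2*G)
o(-307, 89)/f(316, -241) = (2 - 307)/(9 + 316 + 2*(-241)) = -305/(9 + 316 - 482) = -305/(-157) = -305*(-1/157) = 305/157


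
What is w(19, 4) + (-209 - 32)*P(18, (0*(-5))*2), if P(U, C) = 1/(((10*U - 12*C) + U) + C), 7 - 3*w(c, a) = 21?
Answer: -1165/198 ≈ -5.8838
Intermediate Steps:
w(c, a) = -14/3 (w(c, a) = 7/3 - ⅓*21 = 7/3 - 7 = -14/3)
P(U, C) = 1/(-11*C + 11*U) (P(U, C) = 1/(((-12*C + 10*U) + U) + C) = 1/((-12*C + 11*U) + C) = 1/(-11*C + 11*U))
w(19, 4) + (-209 - 32)*P(18, (0*(-5))*2) = -14/3 + (-209 - 32)*(-1/(-11*18 + 11*((0*(-5))*2))) = -14/3 - (-241)/(-198 + 11*(0*2)) = -14/3 - (-241)/(-198 + 11*0) = -14/3 - (-241)/(-198 + 0) = -14/3 - (-241)/(-198) = -14/3 - (-241)*(-1)/198 = -14/3 - 241*1/198 = -14/3 - 241/198 = -1165/198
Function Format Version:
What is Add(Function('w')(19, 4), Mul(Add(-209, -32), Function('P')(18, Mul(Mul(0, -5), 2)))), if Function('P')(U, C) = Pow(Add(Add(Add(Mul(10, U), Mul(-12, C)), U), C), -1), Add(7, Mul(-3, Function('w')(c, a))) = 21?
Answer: Rational(-1165, 198) ≈ -5.8838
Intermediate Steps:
Function('w')(c, a) = Rational(-14, 3) (Function('w')(c, a) = Add(Rational(7, 3), Mul(Rational(-1, 3), 21)) = Add(Rational(7, 3), -7) = Rational(-14, 3))
Function('P')(U, C) = Pow(Add(Mul(-11, C), Mul(11, U)), -1) (Function('P')(U, C) = Pow(Add(Add(Add(Mul(-12, C), Mul(10, U)), U), C), -1) = Pow(Add(Add(Mul(-12, C), Mul(11, U)), C), -1) = Pow(Add(Mul(-11, C), Mul(11, U)), -1))
Add(Function('w')(19, 4), Mul(Add(-209, -32), Function('P')(18, Mul(Mul(0, -5), 2)))) = Add(Rational(-14, 3), Mul(Add(-209, -32), Mul(-1, Pow(Add(Mul(-11, 18), Mul(11, Mul(Mul(0, -5), 2))), -1)))) = Add(Rational(-14, 3), Mul(-241, Mul(-1, Pow(Add(-198, Mul(11, Mul(0, 2))), -1)))) = Add(Rational(-14, 3), Mul(-241, Mul(-1, Pow(Add(-198, Mul(11, 0)), -1)))) = Add(Rational(-14, 3), Mul(-241, Mul(-1, Pow(Add(-198, 0), -1)))) = Add(Rational(-14, 3), Mul(-241, Mul(-1, Pow(-198, -1)))) = Add(Rational(-14, 3), Mul(-241, Mul(-1, Rational(-1, 198)))) = Add(Rational(-14, 3), Mul(-241, Rational(1, 198))) = Add(Rational(-14, 3), Rational(-241, 198)) = Rational(-1165, 198)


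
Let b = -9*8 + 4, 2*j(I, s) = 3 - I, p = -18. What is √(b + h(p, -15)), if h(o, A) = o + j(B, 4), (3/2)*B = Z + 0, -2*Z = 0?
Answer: 13*I*√2/2 ≈ 9.1924*I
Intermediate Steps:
Z = 0 (Z = -½*0 = 0)
B = 0 (B = 2*(0 + 0)/3 = (⅔)*0 = 0)
j(I, s) = 3/2 - I/2 (j(I, s) = (3 - I)/2 = 3/2 - I/2)
h(o, A) = 3/2 + o (h(o, A) = o + (3/2 - ½*0) = o + (3/2 + 0) = o + 3/2 = 3/2 + o)
b = -68 (b = -72 + 4 = -68)
√(b + h(p, -15)) = √(-68 + (3/2 - 18)) = √(-68 - 33/2) = √(-169/2) = 13*I*√2/2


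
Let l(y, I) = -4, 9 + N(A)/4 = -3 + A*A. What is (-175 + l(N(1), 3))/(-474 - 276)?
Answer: 179/750 ≈ 0.23867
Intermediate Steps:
N(A) = -48 + 4*A² (N(A) = -36 + 4*(-3 + A*A) = -36 + 4*(-3 + A²) = -36 + (-12 + 4*A²) = -48 + 4*A²)
(-175 + l(N(1), 3))/(-474 - 276) = (-175 - 4)/(-474 - 276) = -179/(-750) = -179*(-1/750) = 179/750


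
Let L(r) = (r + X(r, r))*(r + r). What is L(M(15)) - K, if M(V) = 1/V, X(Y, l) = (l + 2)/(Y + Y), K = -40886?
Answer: 9199817/225 ≈ 40888.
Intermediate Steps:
X(Y, l) = (2 + l)/(2*Y) (X(Y, l) = (2 + l)/((2*Y)) = (2 + l)*(1/(2*Y)) = (2 + l)/(2*Y))
L(r) = 2*r*(r + (2 + r)/(2*r)) (L(r) = (r + (2 + r)/(2*r))*(r + r) = (r + (2 + r)/(2*r))*(2*r) = 2*r*(r + (2 + r)/(2*r)))
L(M(15)) - K = (2 + 1/15 + 2*(1/15)²) - 1*(-40886) = (2 + 1/15 + 2*(1/15)²) + 40886 = (2 + 1/15 + 2*(1/225)) + 40886 = (2 + 1/15 + 2/225) + 40886 = 467/225 + 40886 = 9199817/225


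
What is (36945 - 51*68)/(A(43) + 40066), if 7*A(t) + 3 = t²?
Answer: 234339/282308 ≈ 0.83008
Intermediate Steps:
A(t) = -3/7 + t²/7
(36945 - 51*68)/(A(43) + 40066) = (36945 - 51*68)/((-3/7 + (⅐)*43²) + 40066) = (36945 - 3468)/((-3/7 + (⅐)*1849) + 40066) = 33477/((-3/7 + 1849/7) + 40066) = 33477/(1846/7 + 40066) = 33477/(282308/7) = 33477*(7/282308) = 234339/282308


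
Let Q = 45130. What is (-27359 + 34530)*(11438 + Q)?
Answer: 405649128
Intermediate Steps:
(-27359 + 34530)*(11438 + Q) = (-27359 + 34530)*(11438 + 45130) = 7171*56568 = 405649128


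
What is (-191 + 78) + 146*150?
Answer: 21787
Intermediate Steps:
(-191 + 78) + 146*150 = -113 + 21900 = 21787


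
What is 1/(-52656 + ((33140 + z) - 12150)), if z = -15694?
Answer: -1/47360 ≈ -2.1115e-5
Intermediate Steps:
1/(-52656 + ((33140 + z) - 12150)) = 1/(-52656 + ((33140 - 15694) - 12150)) = 1/(-52656 + (17446 - 12150)) = 1/(-52656 + 5296) = 1/(-47360) = -1/47360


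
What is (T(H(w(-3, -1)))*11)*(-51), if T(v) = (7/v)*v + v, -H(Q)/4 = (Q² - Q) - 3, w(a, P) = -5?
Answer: 56661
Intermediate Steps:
H(Q) = 12 - 4*Q² + 4*Q (H(Q) = -4*((Q² - Q) - 3) = -4*(-3 + Q² - Q) = 12 - 4*Q² + 4*Q)
T(v) = 7 + v
(T(H(w(-3, -1)))*11)*(-51) = ((7 + (12 - 4*(-5)² + 4*(-5)))*11)*(-51) = ((7 + (12 - 4*25 - 20))*11)*(-51) = ((7 + (12 - 100 - 20))*11)*(-51) = ((7 - 108)*11)*(-51) = -101*11*(-51) = -1111*(-51) = 56661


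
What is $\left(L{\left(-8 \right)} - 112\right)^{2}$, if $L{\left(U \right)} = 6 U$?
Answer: $25600$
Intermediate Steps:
$\left(L{\left(-8 \right)} - 112\right)^{2} = \left(6 \left(-8\right) - 112\right)^{2} = \left(-48 - 112\right)^{2} = \left(-160\right)^{2} = 25600$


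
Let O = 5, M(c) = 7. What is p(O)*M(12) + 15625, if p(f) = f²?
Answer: 15800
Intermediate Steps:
p(O)*M(12) + 15625 = 5²*7 + 15625 = 25*7 + 15625 = 175 + 15625 = 15800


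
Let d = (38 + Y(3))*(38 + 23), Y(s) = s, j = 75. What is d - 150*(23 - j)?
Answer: 10301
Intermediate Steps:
d = 2501 (d = (38 + 3)*(38 + 23) = 41*61 = 2501)
d - 150*(23 - j) = 2501 - 150*(23 - 1*75) = 2501 - 150*(23 - 75) = 2501 - 150*(-52) = 2501 + 7800 = 10301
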